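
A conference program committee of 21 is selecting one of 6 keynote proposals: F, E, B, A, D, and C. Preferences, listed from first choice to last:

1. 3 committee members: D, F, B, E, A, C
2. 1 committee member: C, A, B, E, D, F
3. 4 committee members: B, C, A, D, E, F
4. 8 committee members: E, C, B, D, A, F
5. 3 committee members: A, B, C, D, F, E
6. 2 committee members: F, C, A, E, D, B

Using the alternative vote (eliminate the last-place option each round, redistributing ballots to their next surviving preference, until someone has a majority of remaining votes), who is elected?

Round 1: F 2, E 8, B 4, A 3, D 3, C 1. Eliminate C.
Round 2: F 2, E 8, B 4, A 4, D 3. Eliminate F.
Round 3: E 8, B 4, A 6, D 3. Eliminate D.
Round 4: E 8, B 7, A 6. Eliminate A.
Round 5: E 10, B 11. B has a majority.

B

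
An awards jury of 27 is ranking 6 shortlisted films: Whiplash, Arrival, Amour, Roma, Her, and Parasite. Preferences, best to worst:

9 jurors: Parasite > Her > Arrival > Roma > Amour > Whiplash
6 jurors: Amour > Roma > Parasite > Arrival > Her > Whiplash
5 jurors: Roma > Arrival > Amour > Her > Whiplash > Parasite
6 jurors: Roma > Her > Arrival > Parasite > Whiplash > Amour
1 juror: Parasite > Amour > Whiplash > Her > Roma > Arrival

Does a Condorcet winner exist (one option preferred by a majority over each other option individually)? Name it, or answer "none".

Roma vs Whiplash: 26–1 for Roma.
Roma vs Arrival: 18–9 for Roma.
Roma vs Amour: 20–7 for Roma.
Roma vs Her: 17–10 for Roma.
Roma vs Parasite: 17–10 for Roma.
Roma beats every other option head-to-head.

Roma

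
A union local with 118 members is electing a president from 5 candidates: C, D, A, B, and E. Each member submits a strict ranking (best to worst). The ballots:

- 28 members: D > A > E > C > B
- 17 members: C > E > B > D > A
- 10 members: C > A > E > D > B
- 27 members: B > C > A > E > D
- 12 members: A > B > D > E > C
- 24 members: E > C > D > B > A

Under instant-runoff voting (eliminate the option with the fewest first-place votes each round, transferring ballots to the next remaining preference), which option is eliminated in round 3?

D

Round 1: C 27, D 28, A 12, B 27, E 24. Eliminate A.
Round 2: C 27, D 28, B 39, E 24. Eliminate E.
Round 3: C 51, D 28, B 39. Eliminate D.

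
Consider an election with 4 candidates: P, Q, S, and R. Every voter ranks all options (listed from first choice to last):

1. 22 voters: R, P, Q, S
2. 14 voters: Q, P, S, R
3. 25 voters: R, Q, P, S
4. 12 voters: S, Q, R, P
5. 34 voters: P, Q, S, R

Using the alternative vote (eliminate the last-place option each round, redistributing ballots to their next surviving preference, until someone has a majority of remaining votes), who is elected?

R

Round 1: P 34, Q 14, S 12, R 47. Eliminate S.
Round 2: P 34, Q 26, R 47. Eliminate Q.
Round 3: P 48, R 59. R has a majority.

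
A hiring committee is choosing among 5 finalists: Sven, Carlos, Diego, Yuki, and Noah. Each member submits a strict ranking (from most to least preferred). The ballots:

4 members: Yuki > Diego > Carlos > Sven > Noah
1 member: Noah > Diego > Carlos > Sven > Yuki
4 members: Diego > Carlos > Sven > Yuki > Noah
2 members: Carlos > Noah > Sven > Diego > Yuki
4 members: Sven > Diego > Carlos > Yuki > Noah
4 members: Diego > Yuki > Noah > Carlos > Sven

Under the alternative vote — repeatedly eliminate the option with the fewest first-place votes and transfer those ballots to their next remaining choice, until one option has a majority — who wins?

Round 1: Sven 4, Carlos 2, Diego 8, Yuki 4, Noah 1. Eliminate Noah.
Round 2: Sven 4, Carlos 2, Diego 9, Yuki 4. Eliminate Carlos.
Round 3: Sven 6, Diego 9, Yuki 4. Eliminate Yuki.
Round 4: Sven 6, Diego 13. Diego has a majority.

Diego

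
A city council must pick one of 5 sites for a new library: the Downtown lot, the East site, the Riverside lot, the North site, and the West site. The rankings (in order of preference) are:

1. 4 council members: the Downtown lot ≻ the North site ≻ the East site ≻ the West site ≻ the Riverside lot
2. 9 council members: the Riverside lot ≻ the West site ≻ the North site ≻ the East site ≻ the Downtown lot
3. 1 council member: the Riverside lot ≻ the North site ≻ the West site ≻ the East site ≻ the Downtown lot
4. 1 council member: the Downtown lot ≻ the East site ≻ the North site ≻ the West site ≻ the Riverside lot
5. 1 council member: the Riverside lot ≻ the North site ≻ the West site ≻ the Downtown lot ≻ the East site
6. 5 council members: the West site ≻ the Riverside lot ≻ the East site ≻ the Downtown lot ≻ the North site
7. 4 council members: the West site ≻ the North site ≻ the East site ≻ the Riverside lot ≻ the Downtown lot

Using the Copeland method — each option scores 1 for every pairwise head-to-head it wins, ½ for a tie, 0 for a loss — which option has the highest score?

the West site

the Downtown lot: loses to the East site, the Riverside lot, the North site, and the West site → score 0.
the East site: beats the Downtown lot; loses to the Riverside lot, the North site, and the West site → score 1.
the Riverside lot: beats the Downtown lot, the East site, and the North site; loses to the West site → score 3.
the North site: beats the Downtown lot and the East site; loses to the Riverside lot and the West site → score 2.
the West site: beats the Downtown lot, the East site, the Riverside lot, and the North site → score 4.
the West site has the best pairwise record.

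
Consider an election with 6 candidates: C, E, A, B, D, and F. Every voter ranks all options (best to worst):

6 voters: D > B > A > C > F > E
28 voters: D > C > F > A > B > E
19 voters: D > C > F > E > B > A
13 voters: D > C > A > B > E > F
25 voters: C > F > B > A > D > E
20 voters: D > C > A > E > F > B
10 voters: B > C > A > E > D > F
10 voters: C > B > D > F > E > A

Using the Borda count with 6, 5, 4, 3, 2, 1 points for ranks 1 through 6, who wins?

C: 6·3 + 28·5 + 19·5 + 13·5 + 25·6 + 20·5 + 10·5 + 10·6 = 678
E: 6·1 + 28·1 + 19·3 + 13·2 + 25·1 + 20·3 + 10·3 + 10·2 = 252
A: 6·4 + 28·3 + 19·1 + 13·4 + 25·3 + 20·4 + 10·4 + 10·1 = 384
B: 6·5 + 28·2 + 19·2 + 13·3 + 25·4 + 20·1 + 10·6 + 10·5 = 393
D: 6·6 + 28·6 + 19·6 + 13·6 + 25·2 + 20·6 + 10·2 + 10·4 = 626
F: 6·2 + 28·4 + 19·4 + 13·1 + 25·5 + 20·2 + 10·1 + 10·3 = 418
C has the highest Borda score (678).

C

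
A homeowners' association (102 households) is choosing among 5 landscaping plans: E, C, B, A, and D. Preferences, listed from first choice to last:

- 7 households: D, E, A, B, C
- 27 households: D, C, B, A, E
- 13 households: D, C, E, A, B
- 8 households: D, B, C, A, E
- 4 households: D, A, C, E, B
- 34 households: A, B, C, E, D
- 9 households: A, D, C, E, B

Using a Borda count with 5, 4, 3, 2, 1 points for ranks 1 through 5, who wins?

E: 7·4 + 27·1 + 13·3 + 8·1 + 4·2 + 34·2 + 9·2 = 196
C: 7·1 + 27·4 + 13·4 + 8·3 + 4·3 + 34·3 + 9·3 = 332
B: 7·2 + 27·3 + 13·1 + 8·4 + 4·1 + 34·4 + 9·1 = 289
A: 7·3 + 27·2 + 13·2 + 8·2 + 4·4 + 34·5 + 9·5 = 348
D: 7·5 + 27·5 + 13·5 + 8·5 + 4·5 + 34·1 + 9·4 = 365
D has the highest Borda score (365).

D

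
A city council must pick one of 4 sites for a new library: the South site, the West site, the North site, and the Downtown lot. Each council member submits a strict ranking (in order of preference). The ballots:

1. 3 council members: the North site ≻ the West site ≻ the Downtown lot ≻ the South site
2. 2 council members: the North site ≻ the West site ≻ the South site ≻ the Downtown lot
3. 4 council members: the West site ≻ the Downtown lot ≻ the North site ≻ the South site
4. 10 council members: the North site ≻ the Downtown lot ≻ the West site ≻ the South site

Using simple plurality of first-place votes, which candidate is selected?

the North site

First-place votes: the South site 0, the West site 4, the North site 15, the Downtown lot 0.
the North site has the most first-place votes.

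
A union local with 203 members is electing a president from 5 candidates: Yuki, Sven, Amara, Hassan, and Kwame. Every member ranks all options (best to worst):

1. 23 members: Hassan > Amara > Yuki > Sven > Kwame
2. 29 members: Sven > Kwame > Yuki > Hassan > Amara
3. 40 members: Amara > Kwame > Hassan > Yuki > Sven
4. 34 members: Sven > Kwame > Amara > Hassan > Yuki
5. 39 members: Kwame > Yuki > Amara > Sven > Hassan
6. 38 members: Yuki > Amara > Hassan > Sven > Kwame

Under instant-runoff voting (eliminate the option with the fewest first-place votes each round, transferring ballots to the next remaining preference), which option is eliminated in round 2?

Round 1: Yuki 38, Sven 63, Amara 40, Hassan 23, Kwame 39. Eliminate Hassan.
Round 2: Yuki 38, Sven 63, Amara 63, Kwame 39. Eliminate Yuki.

Yuki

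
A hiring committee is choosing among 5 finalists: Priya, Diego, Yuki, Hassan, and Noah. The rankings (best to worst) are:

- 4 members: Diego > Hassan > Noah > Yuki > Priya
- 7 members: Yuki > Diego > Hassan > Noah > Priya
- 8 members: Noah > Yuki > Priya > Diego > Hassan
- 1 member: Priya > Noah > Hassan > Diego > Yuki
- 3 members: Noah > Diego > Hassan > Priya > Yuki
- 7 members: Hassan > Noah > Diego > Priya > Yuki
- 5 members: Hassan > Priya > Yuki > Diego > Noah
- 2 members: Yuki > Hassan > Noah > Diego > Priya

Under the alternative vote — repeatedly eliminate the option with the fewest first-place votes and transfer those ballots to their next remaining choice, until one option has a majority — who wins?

Round 1: Priya 1, Diego 4, Yuki 9, Hassan 12, Noah 11. Eliminate Priya.
Round 2: Diego 4, Yuki 9, Hassan 12, Noah 12. Eliminate Diego.
Round 3: Yuki 9, Hassan 16, Noah 12. Eliminate Yuki.
Round 4: Hassan 25, Noah 12. Hassan has a majority.

Hassan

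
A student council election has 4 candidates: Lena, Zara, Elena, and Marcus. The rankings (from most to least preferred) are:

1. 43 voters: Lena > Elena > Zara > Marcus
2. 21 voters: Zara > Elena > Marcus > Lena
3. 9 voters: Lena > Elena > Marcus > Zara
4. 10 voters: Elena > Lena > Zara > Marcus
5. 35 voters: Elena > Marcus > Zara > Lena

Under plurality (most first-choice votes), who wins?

First-place votes: Lena 52, Zara 21, Elena 45, Marcus 0.
Lena has the most first-place votes.

Lena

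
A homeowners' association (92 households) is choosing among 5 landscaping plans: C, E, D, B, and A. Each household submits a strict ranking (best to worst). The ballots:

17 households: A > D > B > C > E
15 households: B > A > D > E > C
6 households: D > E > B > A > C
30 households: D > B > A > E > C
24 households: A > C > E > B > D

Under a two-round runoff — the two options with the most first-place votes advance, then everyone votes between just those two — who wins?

A

Round 1 first-place votes: C 0, E 0, D 36, B 15, A 41.
A and D advance.
Runoff: A is preferred to D by 56 voters; D by 36.
A wins the runoff.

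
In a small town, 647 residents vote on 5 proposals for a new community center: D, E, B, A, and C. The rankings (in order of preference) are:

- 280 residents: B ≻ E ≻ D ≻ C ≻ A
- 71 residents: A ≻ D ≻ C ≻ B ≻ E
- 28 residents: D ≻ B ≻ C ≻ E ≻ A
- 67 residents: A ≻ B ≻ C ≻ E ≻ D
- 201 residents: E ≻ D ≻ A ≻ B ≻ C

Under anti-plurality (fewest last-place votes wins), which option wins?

Last-place votes: D 67, E 71, B 0, A 308, C 201.
B is ranked last by the fewest voters, so B wins.

B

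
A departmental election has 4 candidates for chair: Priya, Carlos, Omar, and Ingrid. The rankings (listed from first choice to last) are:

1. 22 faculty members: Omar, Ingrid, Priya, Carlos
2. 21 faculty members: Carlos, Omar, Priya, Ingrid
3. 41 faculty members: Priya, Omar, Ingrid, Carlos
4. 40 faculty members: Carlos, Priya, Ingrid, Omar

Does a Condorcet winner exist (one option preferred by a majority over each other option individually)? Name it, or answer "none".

Priya

Priya vs Carlos: 63–61 for Priya.
Priya vs Omar: 81–43 for Priya.
Priya vs Ingrid: 102–22 for Priya.
Priya beats every other option head-to-head.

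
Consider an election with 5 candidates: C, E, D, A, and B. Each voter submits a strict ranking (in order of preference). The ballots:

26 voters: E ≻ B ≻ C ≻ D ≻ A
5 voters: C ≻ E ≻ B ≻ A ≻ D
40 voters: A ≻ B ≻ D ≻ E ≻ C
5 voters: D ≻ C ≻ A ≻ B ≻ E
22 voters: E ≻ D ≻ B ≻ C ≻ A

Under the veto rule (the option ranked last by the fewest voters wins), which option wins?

B

Last-place votes: C 40, E 5, D 5, A 48, B 0.
B is ranked last by the fewest voters, so B wins.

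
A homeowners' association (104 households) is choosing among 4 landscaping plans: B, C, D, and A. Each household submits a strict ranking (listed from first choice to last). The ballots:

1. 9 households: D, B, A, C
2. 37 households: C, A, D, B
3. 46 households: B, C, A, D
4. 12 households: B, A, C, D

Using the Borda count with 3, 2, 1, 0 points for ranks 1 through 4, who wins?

C

B: 9·2 + 37·0 + 46·3 + 12·3 = 192
C: 9·0 + 37·3 + 46·2 + 12·1 = 215
D: 9·3 + 37·1 + 46·0 + 12·0 = 64
A: 9·1 + 37·2 + 46·1 + 12·2 = 153
C has the highest Borda score (215).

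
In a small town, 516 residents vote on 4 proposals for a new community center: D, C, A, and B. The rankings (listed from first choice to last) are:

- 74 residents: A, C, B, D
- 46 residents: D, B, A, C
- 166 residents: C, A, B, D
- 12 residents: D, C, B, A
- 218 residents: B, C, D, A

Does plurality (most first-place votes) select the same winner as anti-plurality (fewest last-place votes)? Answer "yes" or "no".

yes

Plurality — first-place votes: D 58, C 166, A 74, B 218. Winner: B.
Anti-plurality — last-place votes: D 240, C 46, A 230, B 0. Winner: B.
The two methods agree.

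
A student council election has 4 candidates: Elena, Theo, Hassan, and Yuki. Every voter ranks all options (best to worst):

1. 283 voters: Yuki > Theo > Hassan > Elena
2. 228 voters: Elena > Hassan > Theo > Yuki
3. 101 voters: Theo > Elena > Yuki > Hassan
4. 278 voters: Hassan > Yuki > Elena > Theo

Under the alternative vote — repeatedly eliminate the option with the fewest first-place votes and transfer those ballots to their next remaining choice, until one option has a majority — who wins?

Yuki

Round 1: Elena 228, Theo 101, Hassan 278, Yuki 283. Eliminate Theo.
Round 2: Elena 329, Hassan 278, Yuki 283. Eliminate Hassan.
Round 3: Elena 329, Yuki 561. Yuki has a majority.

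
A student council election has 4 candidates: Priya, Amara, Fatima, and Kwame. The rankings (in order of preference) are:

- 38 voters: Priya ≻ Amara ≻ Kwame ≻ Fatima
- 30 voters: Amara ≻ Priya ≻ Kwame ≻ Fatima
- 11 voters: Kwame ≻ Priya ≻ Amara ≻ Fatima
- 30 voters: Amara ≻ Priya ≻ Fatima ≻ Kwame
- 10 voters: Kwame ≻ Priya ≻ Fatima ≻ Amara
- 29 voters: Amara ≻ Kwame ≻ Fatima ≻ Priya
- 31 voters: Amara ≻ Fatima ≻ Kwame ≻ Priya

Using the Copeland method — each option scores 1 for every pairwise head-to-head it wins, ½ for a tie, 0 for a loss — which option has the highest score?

Amara

Priya: beats Fatima and Kwame; loses to Amara → score 2.
Amara: beats Priya, Fatima, and Kwame → score 3.
Fatima: loses to Priya, Amara, and Kwame → score 0.
Kwame: beats Fatima; loses to Priya and Amara → score 1.
Amara has the best pairwise record.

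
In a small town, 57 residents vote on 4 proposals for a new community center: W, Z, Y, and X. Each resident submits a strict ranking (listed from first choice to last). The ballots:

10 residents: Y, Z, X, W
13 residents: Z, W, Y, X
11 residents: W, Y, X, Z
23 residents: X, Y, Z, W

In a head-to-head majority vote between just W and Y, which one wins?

Y

Voters preferring W to Y: 24; preferring Y to W: 33.
Y wins the head-to-head.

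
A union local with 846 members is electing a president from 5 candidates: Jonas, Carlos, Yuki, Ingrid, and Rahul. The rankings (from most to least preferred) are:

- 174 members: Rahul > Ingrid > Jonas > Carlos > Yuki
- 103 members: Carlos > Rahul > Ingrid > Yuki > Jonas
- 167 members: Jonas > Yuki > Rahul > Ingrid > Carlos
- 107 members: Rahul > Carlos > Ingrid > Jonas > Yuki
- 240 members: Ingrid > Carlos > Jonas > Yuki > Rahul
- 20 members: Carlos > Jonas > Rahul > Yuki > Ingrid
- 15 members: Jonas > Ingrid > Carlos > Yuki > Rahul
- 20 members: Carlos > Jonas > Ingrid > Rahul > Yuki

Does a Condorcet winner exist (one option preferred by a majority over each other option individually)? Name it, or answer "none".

none

Checking pairwise contests:
Carlos beats Jonas 490–356.
Ingrid beats Carlos 596–250.
Jonas beats Yuki 743–103.
Rahul beats Ingrid 571–275.
Jonas beats Rahul 462–384.
Every option loses at least one head-to-head, so there is no Condorcet winner.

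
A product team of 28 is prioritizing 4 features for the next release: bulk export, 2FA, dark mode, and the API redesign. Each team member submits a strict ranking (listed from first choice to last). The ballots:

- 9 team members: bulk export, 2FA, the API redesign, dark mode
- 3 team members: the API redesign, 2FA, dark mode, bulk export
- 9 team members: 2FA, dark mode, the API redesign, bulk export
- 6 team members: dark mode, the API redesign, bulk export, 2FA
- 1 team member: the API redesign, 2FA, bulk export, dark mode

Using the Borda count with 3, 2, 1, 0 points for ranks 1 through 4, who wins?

bulk export: 9·3 + 3·0 + 9·0 + 6·1 + 1·1 = 34
2FA: 9·2 + 3·2 + 9·3 + 6·0 + 1·2 = 53
dark mode: 9·0 + 3·1 + 9·2 + 6·3 + 1·0 = 39
the API redesign: 9·1 + 3·3 + 9·1 + 6·2 + 1·3 = 42
2FA has the highest Borda score (53).

2FA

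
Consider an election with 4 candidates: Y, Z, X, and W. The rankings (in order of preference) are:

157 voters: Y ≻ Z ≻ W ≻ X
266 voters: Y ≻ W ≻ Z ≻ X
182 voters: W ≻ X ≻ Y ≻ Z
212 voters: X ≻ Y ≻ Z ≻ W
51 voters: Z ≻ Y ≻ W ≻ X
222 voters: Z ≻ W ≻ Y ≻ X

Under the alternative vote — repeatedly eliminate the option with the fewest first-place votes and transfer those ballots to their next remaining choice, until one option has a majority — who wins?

Y

Round 1: Y 423, Z 273, X 212, W 182. Eliminate W.
Round 2: Y 423, Z 273, X 394. Eliminate Z.
Round 3: Y 696, X 394. Y has a majority.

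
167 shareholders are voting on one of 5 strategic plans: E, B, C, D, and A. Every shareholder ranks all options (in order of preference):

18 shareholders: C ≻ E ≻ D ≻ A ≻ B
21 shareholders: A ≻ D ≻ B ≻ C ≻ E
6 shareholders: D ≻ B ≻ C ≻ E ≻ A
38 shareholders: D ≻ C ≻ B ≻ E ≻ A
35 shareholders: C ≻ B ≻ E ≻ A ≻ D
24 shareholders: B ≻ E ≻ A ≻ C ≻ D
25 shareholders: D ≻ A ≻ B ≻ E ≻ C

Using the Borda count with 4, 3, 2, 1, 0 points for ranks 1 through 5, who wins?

E: 18·3 + 21·0 + 6·1 + 38·1 + 35·2 + 24·3 + 25·1 = 265
B: 18·0 + 21·2 + 6·3 + 38·2 + 35·3 + 24·4 + 25·2 = 387
C: 18·4 + 21·1 + 6·2 + 38·3 + 35·4 + 24·1 + 25·0 = 383
D: 18·2 + 21·3 + 6·4 + 38·4 + 35·0 + 24·0 + 25·4 = 375
A: 18·1 + 21·4 + 6·0 + 38·0 + 35·1 + 24·2 + 25·3 = 260
B has the highest Borda score (387).

B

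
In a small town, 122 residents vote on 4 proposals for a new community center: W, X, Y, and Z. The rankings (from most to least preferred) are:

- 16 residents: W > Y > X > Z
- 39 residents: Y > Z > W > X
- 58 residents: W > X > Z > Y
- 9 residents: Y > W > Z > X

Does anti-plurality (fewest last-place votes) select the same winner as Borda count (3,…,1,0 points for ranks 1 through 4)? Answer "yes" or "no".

yes

Anti-plurality — last-place votes: W 0, X 48, Y 58, Z 16. Winner: W.
Borda — scores: W 279, X 132, Y 176, Z 145. Winner: W.
The two methods agree.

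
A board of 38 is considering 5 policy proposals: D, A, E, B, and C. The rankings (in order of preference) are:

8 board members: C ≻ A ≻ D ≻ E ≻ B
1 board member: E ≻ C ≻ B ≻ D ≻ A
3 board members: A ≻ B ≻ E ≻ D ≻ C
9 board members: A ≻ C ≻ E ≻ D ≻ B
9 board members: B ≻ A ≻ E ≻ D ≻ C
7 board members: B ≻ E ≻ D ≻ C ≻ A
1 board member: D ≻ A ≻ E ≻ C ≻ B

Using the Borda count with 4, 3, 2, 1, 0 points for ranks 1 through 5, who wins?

D: 8·2 + 1·1 + 3·1 + 9·1 + 9·1 + 7·2 + 1·4 = 56
A: 8·3 + 1·0 + 3·4 + 9·4 + 9·3 + 7·0 + 1·3 = 102
E: 8·1 + 1·4 + 3·2 + 9·2 + 9·2 + 7·3 + 1·2 = 77
B: 8·0 + 1·2 + 3·3 + 9·0 + 9·4 + 7·4 + 1·0 = 75
C: 8·4 + 1·3 + 3·0 + 9·3 + 9·0 + 7·1 + 1·1 = 70
A has the highest Borda score (102).

A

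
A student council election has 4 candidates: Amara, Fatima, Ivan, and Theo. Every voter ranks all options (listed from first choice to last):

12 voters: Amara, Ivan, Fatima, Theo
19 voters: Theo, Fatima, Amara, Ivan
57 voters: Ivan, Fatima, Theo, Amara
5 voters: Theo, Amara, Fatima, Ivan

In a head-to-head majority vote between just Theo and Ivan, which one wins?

Ivan

Voters preferring Theo to Ivan: 24; preferring Ivan to Theo: 69.
Ivan wins the head-to-head.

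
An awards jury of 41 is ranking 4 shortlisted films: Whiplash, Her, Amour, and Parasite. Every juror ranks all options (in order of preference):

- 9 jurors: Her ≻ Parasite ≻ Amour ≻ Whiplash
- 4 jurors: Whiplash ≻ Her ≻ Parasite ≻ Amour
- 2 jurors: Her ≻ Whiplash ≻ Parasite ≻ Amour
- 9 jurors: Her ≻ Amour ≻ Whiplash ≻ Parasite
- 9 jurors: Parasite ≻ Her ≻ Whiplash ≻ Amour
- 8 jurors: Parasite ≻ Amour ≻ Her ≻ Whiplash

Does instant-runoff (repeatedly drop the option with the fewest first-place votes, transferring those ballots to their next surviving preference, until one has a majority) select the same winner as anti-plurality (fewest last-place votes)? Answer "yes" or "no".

Instant-runoff — R1 Whiplash 4, Her 20, Amour 0, Parasite 17 (Amour out); R2 Whiplash 4, Her 20, Parasite 17 (Whiplash out); R3 Her 24, Parasite 17 (Her winner). Winner: Her.
Anti-plurality — last-place votes: Whiplash 17, Her 0, Amour 15, Parasite 9. Winner: Her.
The two methods agree.

yes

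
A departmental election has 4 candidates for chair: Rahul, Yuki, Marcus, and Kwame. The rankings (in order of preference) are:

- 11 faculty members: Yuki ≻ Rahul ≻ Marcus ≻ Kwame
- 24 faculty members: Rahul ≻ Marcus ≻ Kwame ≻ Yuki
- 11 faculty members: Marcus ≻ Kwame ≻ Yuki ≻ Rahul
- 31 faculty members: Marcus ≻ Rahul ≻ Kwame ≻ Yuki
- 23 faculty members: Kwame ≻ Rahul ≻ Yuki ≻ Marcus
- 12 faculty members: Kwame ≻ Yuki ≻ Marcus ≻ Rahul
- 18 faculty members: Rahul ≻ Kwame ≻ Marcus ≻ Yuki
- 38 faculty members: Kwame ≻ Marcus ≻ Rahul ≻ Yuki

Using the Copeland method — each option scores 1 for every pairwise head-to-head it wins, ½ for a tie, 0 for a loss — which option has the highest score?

Kwame

Rahul: beats Yuki; ties Kwame; loses to Marcus → score 1.5.
Yuki: loses to Rahul, Marcus, and Kwame → score 0.
Marcus: beats Rahul and Yuki; loses to Kwame → score 2.
Kwame: beats Yuki and Marcus; ties Rahul → score 2.5.
Kwame has the best pairwise record.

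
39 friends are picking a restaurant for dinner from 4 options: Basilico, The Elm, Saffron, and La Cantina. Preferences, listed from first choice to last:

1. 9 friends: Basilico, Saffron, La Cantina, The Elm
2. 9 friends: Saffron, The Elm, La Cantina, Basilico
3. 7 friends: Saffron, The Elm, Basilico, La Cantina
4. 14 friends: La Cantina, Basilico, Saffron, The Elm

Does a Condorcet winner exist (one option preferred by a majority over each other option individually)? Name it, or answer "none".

none

Checking pairwise contests:
La Cantina beats Basilico 23–16.
Basilico beats The Elm 23–16.
Basilico beats Saffron 23–16.
Saffron beats La Cantina 25–14.
Every option loses at least one head-to-head, so there is no Condorcet winner.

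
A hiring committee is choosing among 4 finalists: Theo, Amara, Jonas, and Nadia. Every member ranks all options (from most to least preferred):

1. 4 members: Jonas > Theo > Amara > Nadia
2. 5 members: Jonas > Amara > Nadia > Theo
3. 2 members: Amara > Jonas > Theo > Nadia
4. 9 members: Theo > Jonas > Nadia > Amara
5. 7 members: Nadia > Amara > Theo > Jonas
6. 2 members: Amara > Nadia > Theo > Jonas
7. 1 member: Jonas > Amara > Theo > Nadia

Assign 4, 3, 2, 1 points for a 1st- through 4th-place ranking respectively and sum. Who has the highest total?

Jonas

Theo: 4·3 + 5·1 + 2·2 + 9·4 + 7·2 + 2·2 + 1·2 = 77
Amara: 4·2 + 5·3 + 2·4 + 9·1 + 7·3 + 2·4 + 1·3 = 72
Jonas: 4·4 + 5·4 + 2·3 + 9·3 + 7·1 + 2·1 + 1·4 = 82
Nadia: 4·1 + 5·2 + 2·1 + 9·2 + 7·4 + 2·3 + 1·1 = 69
Jonas has the highest Borda score (82).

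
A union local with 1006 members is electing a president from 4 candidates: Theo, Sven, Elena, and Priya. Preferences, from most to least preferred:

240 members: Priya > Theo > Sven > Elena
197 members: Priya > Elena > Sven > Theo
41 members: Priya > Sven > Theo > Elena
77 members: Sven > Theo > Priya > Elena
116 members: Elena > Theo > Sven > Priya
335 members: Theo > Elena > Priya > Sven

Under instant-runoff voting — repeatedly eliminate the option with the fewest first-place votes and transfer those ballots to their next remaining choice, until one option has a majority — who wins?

Theo

Round 1: Theo 335, Sven 77, Elena 116, Priya 478. Eliminate Sven.
Round 2: Theo 412, Elena 116, Priya 478. Eliminate Elena.
Round 3: Theo 528, Priya 478. Theo has a majority.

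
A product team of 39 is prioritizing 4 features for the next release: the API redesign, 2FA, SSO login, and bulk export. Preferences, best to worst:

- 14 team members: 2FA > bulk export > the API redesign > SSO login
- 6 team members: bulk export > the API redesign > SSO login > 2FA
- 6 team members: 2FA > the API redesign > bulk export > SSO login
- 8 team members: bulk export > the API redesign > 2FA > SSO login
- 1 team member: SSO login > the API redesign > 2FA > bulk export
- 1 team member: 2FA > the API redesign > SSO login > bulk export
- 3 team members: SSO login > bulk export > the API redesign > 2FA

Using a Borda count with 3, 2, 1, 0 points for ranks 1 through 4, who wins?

the API redesign: 14·1 + 6·2 + 6·2 + 8·2 + 1·2 + 1·2 + 3·1 = 61
2FA: 14·3 + 6·0 + 6·3 + 8·1 + 1·1 + 1·3 + 3·0 = 72
SSO login: 14·0 + 6·1 + 6·0 + 8·0 + 1·3 + 1·1 + 3·3 = 19
bulk export: 14·2 + 6·3 + 6·1 + 8·3 + 1·0 + 1·0 + 3·2 = 82
bulk export has the highest Borda score (82).

bulk export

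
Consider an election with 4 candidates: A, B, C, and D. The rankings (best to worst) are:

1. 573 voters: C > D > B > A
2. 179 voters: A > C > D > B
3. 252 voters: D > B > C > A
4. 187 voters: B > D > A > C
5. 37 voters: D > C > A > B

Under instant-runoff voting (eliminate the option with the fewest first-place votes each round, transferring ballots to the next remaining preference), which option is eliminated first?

A

Round 1: A 179, B 187, C 573, D 289. Eliminate A.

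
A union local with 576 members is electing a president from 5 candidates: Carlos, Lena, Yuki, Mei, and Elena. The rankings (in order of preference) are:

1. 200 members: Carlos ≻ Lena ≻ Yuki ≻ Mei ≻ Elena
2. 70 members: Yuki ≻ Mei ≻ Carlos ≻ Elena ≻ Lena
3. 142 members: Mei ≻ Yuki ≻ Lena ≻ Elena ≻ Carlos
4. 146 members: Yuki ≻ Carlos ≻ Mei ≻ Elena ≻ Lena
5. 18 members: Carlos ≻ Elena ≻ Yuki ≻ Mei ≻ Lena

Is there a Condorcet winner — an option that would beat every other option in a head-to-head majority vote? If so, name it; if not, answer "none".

Yuki

Yuki vs Carlos: 358–218 for Yuki.
Yuki vs Lena: 376–200 for Yuki.
Yuki vs Mei: 434–142 for Yuki.
Yuki vs Elena: 558–18 for Yuki.
Yuki beats every other option head-to-head.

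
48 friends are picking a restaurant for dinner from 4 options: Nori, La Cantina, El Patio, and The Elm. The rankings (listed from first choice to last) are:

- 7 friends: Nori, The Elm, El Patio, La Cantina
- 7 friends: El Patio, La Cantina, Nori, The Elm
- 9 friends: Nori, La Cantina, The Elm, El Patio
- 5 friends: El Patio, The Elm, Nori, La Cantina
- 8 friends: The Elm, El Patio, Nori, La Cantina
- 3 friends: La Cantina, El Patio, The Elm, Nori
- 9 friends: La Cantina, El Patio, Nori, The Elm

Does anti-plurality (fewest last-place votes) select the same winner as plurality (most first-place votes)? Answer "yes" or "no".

yes

Anti-plurality — last-place votes: Nori 3, La Cantina 20, El Patio 9, The Elm 16. Winner: Nori.
Plurality — first-place votes: Nori 16, La Cantina 12, El Patio 12, The Elm 8. Winner: Nori.
The two methods agree.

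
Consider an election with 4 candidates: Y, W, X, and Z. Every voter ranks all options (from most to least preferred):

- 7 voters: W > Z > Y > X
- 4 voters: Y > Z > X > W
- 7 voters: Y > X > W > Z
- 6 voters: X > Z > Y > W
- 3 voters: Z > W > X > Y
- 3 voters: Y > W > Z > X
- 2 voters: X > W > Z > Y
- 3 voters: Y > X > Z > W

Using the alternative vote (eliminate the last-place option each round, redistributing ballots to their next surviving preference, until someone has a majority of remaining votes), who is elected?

Round 1: Y 17, W 7, X 8, Z 3. Eliminate Z.
Round 2: Y 17, W 10, X 8. Eliminate X.
Round 3: Y 23, W 12. Y has a majority.

Y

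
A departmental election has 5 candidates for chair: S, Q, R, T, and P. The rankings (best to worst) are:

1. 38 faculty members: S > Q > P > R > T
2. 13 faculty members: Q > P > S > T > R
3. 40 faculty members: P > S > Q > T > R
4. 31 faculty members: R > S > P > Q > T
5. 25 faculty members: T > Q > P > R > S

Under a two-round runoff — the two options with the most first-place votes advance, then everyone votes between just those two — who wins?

Round 1 first-place votes: S 38, Q 13, R 31, T 25, P 40.
P and S advance.
Runoff: P is preferred to S by 78 voters; S by 69.
P wins the runoff.

P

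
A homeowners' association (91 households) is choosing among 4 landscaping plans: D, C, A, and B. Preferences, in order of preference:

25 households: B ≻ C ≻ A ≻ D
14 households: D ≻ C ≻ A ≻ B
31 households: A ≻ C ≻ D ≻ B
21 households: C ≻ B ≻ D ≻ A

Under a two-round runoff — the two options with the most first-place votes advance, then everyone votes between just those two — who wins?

Round 1 first-place votes: D 14, C 21, A 31, B 25.
A and B advance.
Runoff: A is preferred to B by 45 voters; B by 46.
B wins the runoff.

B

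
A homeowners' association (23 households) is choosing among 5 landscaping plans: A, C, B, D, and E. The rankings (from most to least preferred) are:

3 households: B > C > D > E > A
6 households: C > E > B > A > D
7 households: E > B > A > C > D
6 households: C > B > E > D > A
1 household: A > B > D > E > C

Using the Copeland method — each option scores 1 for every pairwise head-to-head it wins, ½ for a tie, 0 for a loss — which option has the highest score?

C

A: beats D; loses to C, B, and E → score 1.
C: beats A, B, D, and E → score 4.
B: beats A and D; loses to C and E → score 2.
D: loses to A, C, B, and E → score 0.
E: beats A, B, and D; loses to C → score 3.
C has the best pairwise record.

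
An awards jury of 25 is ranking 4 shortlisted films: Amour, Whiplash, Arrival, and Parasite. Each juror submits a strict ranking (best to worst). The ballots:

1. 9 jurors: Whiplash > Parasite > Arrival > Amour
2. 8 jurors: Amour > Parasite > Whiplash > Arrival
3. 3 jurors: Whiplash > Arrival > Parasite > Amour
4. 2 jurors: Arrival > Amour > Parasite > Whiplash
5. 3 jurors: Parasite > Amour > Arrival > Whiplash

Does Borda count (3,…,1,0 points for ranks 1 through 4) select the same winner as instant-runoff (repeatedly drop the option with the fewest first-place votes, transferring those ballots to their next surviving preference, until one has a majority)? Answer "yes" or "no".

no

Borda — scores: Amour 34, Whiplash 44, Arrival 24, Parasite 48. Winner: Parasite.
Instant-runoff — R1 Amour 8, Whiplash 12, Arrival 2, Parasite 3 (Arrival out); R2 Amour 10, Whiplash 12, Parasite 3 (Parasite out); R3 Amour 13, Whiplash 12 (Amour winner). Winner: Amour.
The two methods disagree.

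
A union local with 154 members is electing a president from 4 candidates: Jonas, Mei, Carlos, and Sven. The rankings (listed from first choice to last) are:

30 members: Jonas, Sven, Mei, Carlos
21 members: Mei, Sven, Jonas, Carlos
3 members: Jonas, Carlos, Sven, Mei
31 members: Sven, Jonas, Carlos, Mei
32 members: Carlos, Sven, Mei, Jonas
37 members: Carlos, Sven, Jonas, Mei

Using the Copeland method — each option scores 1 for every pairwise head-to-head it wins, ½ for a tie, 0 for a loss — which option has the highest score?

Sven

Jonas: beats Mei and Carlos; loses to Sven → score 2.
Mei: loses to Jonas, Carlos, and Sven → score 0.
Carlos: beats Mei; loses to Jonas and Sven → score 1.
Sven: beats Jonas, Mei, and Carlos → score 3.
Sven has the best pairwise record.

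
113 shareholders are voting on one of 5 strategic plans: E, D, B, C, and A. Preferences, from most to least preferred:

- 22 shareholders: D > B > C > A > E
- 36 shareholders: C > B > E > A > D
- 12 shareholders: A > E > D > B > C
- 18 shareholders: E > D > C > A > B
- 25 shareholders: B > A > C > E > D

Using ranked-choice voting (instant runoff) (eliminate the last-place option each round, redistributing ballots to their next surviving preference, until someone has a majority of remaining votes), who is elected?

Round 1: E 18, D 22, B 25, C 36, A 12. Eliminate A.
Round 2: E 30, D 22, B 25, C 36. Eliminate D.
Round 3: E 30, B 47, C 36. Eliminate E.
Round 4: B 59, C 54. B has a majority.

B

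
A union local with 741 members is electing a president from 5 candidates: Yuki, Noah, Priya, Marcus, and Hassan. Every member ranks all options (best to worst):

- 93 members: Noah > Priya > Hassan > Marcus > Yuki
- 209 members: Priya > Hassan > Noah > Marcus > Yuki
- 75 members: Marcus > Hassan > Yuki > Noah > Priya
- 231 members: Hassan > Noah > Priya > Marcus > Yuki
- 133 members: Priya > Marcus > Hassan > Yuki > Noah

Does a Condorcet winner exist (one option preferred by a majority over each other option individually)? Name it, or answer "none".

Checking pairwise contests:
Noah beats Yuki 533–208.
Hassan beats Noah 648–93.
Noah beats Priya 399–342.
Noah beats Marcus 533–208.
Priya beats Hassan 435–306.
Every option loses at least one head-to-head, so there is no Condorcet winner.

none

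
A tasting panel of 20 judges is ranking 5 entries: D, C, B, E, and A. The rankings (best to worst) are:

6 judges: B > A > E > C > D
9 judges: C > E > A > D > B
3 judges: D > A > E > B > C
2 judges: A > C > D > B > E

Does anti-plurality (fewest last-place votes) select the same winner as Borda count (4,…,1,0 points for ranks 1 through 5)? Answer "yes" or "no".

yes

Anti-plurality — last-place votes: D 6, C 3, B 9, E 2, A 0. Winner: A.
Borda — scores: D 25, C 48, B 29, E 45, A 53. Winner: A.
The two methods agree.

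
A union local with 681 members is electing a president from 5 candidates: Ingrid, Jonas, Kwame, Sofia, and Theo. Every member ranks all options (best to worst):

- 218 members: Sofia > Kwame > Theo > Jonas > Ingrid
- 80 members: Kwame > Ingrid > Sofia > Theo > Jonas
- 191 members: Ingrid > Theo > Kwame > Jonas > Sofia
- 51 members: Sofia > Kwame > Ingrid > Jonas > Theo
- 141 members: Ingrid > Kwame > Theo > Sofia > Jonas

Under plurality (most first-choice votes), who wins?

First-place votes: Ingrid 332, Jonas 0, Kwame 80, Sofia 269, Theo 0.
Ingrid has the most first-place votes.

Ingrid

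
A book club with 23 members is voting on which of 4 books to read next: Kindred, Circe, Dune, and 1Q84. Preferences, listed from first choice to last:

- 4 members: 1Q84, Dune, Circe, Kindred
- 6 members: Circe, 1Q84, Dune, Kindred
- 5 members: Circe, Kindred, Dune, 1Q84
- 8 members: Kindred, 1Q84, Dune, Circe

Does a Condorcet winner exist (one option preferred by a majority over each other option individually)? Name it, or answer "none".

Checking pairwise contests:
Circe beats Kindred 15–8.
Dune beats Circe 12–11.
Kindred beats Dune 13–10.
Kindred beats 1Q84 13–10.
Every option loses at least one head-to-head, so there is no Condorcet winner.

none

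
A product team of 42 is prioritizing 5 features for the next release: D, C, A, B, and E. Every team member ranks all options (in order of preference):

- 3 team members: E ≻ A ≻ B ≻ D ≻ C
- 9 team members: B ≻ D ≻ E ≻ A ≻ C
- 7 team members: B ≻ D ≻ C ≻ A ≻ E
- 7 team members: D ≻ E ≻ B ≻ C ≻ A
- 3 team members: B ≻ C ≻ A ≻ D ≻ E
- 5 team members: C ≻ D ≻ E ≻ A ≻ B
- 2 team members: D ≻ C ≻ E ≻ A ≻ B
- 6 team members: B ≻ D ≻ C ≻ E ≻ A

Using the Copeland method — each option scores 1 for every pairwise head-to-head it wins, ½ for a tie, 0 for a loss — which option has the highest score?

D: beats C, A, and E; loses to B → score 3.
C: beats A and E; loses to D and B → score 2.
A: loses to D, C, B, and E → score 0.
B: beats D, C, A, and E → score 4.
E: beats A; loses to D, C, and B → score 1.
B has the best pairwise record.

B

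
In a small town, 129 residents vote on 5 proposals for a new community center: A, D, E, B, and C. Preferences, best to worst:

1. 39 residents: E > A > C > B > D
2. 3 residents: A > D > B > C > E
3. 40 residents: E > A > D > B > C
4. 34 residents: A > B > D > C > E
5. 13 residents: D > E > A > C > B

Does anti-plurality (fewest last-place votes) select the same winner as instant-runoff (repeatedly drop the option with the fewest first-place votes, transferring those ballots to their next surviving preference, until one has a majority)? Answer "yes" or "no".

no

Anti-plurality — last-place votes: A 0, D 39, E 37, B 13, C 40. Winner: A.
Instant-runoff — R1 A 37, D 13, E 79, B 0, C 0 (E winner). Winner: E.
The two methods disagree.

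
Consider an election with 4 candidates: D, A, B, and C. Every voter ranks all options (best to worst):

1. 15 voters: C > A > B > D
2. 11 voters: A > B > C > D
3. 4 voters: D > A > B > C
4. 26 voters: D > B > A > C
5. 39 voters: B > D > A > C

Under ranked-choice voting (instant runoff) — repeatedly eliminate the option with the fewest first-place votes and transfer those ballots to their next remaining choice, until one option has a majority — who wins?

B

Round 1: D 30, A 11, B 39, C 15. Eliminate A.
Round 2: D 30, B 50, C 15. B has a majority.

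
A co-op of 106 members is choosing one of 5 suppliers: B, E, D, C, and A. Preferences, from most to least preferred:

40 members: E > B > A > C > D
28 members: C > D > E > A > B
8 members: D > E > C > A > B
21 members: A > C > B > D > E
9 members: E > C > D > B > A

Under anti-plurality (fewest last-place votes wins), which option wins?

C

Last-place votes: B 36, E 21, D 40, C 0, A 9.
C is ranked last by the fewest voters, so C wins.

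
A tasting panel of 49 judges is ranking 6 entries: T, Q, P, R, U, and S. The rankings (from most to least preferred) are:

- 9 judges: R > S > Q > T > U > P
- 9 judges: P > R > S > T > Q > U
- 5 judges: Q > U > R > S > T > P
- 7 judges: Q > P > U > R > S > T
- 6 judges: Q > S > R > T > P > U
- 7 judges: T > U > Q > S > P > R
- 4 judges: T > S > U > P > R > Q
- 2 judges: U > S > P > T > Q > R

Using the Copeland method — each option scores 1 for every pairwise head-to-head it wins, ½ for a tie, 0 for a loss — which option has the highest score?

Q

T: beats P and U; loses to Q, R, and S → score 2.
Q: beats T, P, R, U, and S → score 5.
P: beats R; loses to T, Q, U, and S → score 1.
R: beats T and S; loses to Q, P, and U → score 2.
U: beats P and R; loses to T, Q, and S → score 2.
S: beats T, P, and U; loses to Q and R → score 3.
Q has the best pairwise record.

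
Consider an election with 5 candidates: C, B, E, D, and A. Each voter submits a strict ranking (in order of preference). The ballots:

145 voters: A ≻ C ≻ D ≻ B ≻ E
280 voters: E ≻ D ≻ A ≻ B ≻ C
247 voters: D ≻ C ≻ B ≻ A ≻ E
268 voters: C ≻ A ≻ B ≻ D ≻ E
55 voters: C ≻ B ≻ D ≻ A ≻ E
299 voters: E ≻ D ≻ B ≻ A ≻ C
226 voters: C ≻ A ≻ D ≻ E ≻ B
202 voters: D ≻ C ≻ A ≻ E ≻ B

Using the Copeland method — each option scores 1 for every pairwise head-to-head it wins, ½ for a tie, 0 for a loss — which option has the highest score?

D

C: beats B, E, and A; loses to D → score 3.
B: loses to C, E, D, and A → score 0.
E: beats B; loses to C, D, and A → score 1.
D: beats C, B, E, and A → score 4.
A: beats B and E; loses to C and D → score 2.
D has the best pairwise record.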